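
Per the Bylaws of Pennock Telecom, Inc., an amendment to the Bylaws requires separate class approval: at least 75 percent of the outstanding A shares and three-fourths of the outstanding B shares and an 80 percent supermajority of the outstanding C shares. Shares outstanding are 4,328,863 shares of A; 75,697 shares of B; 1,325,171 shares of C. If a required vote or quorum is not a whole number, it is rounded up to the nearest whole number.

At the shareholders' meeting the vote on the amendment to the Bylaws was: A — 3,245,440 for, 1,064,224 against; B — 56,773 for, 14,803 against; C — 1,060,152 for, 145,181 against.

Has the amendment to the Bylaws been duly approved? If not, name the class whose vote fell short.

A: 3/4 of 4328863 = 3246647.25, rounded up to 3246648; 3,246,648 required, 3,245,440 in favor — not approved.
B: 3/4 of 75697 = 56772.75, rounded up to 56773; 56,773 required, 56,773 in favor — approved.
C: 4/5 of 1325171 = 1060136.80, rounded up to 1060137; 1,060,137 required, 1,060,152 in favor — approved.

Not approved — the A shares did not give the required vote.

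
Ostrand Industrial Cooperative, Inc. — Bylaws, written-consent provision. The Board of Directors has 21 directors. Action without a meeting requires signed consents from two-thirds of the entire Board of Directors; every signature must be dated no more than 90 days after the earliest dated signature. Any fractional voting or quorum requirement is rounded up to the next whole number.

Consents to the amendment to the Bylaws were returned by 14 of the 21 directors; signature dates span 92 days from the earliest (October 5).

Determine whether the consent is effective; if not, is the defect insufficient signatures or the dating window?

Not effective — dating-window requirement not satisfied.

Signatures required: two-thirds of 21 — 2/3 of 21 = 14, so 14 needed; 14 signed. Sufficient.
Dating window: the latest signature is 92 days after the earliest; the limit is 90 days. Outside the window.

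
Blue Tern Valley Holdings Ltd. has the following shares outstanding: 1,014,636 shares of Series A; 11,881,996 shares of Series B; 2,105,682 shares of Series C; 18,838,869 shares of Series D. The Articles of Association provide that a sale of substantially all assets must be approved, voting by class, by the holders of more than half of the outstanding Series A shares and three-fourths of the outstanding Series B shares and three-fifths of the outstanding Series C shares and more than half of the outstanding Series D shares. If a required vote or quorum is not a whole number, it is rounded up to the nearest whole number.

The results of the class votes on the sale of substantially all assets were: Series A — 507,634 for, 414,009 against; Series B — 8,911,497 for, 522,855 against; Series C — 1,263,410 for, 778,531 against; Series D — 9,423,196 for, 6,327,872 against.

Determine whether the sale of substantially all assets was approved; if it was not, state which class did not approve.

Approved — every class gave the required vote.

Series A: a majority of 1014636 is 507319; 507,319 required, 507,634 in favor — approved.
Series B: 3/4 of 11881996 = 8911497; 8,911,497 required, 8,911,497 in favor — approved.
Series C: 3/5 of 2105682 = 1263409.20, rounded up to 1263410; 1,263,410 required, 1,263,410 in favor — approved.
Series D: a majority of 18838869 is 9419435; 9,419,435 required, 9,423,196 in favor — approved.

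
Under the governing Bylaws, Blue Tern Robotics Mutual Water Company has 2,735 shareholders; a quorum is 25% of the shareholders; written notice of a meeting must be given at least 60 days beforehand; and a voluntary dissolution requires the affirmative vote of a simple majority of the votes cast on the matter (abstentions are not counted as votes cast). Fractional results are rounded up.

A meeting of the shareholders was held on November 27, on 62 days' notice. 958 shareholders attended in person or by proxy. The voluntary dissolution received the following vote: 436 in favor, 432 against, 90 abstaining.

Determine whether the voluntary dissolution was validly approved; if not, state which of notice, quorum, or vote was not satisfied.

Notice: 62 days given; 60 required. Satisfied.
Quorum: 25% of 2,735 = 683.75, rounded up to 684; 958 present. Satisfied.
Vote: requires a majority of the votes cast (958 − 90 abstaining = 868); a majority of 868 is 435, so 435 needed; 436 in favor. Satisfied.

Valid — all requirements satisfied.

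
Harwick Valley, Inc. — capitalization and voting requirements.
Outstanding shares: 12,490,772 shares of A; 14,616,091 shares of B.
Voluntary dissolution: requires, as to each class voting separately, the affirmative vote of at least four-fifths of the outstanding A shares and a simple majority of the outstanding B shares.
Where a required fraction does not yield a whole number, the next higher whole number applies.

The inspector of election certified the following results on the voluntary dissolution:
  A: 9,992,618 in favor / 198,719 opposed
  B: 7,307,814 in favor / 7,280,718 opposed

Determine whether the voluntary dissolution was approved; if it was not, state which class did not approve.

Not approved — the B shares did not give the required vote.

A: 4/5 of 12490772 = 9992617.60, rounded up to 9992618; 9,992,618 required, 9,992,618 in favor — approved.
B: a majority of 14616091 is 7308046; 7,308,046 required, 7,307,814 in favor — not approved.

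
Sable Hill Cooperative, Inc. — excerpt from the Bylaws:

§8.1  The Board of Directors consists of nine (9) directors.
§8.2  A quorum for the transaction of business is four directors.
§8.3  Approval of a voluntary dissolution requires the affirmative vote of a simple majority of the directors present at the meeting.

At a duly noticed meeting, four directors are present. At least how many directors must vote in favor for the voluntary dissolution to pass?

3

The voluntary dissolution requires a majority of the directors present (4).
A majority of 4 is 3.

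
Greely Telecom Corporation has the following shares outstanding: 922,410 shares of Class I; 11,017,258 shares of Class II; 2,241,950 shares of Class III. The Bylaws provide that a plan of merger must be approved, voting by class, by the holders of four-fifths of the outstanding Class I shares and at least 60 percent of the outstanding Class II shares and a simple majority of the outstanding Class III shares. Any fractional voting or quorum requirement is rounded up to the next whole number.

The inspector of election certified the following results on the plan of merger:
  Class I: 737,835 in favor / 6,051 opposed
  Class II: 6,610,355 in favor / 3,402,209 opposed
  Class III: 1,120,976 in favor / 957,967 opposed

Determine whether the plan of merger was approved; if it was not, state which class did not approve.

Class I: 4/5 of 922410 = 737928; 737,928 required, 737,835 in favor — not approved.
Class II: 3/5 of 11017258 = 6610354.80, rounded up to 6610355; 6,610,355 required, 6,610,355 in favor — approved.
Class III: a majority of 2241950 is 1120976; 1,120,976 required, 1,120,976 in favor — approved.

Not approved — the Class I shares did not give the required vote.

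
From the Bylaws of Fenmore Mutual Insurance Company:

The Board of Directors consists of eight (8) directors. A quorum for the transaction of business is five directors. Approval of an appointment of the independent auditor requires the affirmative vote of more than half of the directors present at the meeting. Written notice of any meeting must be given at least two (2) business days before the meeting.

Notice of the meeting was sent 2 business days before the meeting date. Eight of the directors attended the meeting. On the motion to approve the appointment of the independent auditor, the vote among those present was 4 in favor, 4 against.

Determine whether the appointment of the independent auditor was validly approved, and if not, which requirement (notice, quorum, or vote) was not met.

Notice: 2 business days given; 2 required (2 ≥ 2). Satisfied.
Quorum: 8 present; quorum is 5. Satisfied.
Vote: the appointment of the independent auditor requires a majority of the directors present (8). A majority of 8 is 5, so 5 affirmative votes are needed; 4 voted in favor. Not satisfied.

Invalid — vote requirement not satisfied.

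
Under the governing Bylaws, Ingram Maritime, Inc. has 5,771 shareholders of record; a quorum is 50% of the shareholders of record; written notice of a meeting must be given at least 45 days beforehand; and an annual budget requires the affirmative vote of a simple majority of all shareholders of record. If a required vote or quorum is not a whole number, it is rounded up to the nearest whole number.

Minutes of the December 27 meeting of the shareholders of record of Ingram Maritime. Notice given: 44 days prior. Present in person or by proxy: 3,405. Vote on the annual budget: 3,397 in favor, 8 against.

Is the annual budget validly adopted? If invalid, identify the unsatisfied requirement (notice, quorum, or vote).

Notice: 44 days given; 45 required. Not satisfied.
Quorum: 50% of 5,771 = 2,885.50, rounded up to 2,886; 3,405 present. Satisfied.
Vote: requires a majority of all shareholders of record (5,771); a majority of 5771 is 2886, so 2,886 needed; 3,397 in favor. Satisfied.

Invalid — notice requirement not satisfied.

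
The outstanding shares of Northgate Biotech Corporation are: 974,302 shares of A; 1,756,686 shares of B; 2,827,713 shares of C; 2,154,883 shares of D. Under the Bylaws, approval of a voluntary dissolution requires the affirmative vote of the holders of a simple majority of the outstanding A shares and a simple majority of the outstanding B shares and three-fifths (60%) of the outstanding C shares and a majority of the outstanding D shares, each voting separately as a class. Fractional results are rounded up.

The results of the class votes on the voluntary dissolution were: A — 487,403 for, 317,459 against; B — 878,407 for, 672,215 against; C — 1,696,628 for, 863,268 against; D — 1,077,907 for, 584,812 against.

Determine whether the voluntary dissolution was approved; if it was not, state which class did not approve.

A: a majority of 974302 is 487152; 487,152 required, 487,403 in favor — approved.
B: a majority of 1756686 is 878344; 878,344 required, 878,407 in favor — approved.
C: 3/5 of 2827713 = 1696627.80, rounded up to 1696628; 1,696,628 required, 1,696,628 in favor — approved.
D: a majority of 2154883 is 1077442; 1,077,442 required, 1,077,907 in favor — approved.

Approved — every class gave the required vote.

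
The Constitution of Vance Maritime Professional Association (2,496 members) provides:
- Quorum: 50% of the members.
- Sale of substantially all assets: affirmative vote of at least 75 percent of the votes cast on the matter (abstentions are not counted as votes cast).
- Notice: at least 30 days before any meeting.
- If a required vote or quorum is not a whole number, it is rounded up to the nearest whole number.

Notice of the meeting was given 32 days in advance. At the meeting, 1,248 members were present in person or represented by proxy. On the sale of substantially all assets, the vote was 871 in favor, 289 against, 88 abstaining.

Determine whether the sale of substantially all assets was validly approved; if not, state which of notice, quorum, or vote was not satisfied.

Notice: 32 days given; 30 required. Satisfied.
Quorum: 50% of 2,496 = 1,248; 1,248 present. Satisfied.
Vote: requires three-fourths of the votes cast (1,248 − 88 abstaining = 1,160); 3/4 of 1160 = 870, so 870 needed; 871 in favor. Satisfied.

Valid — all requirements satisfied.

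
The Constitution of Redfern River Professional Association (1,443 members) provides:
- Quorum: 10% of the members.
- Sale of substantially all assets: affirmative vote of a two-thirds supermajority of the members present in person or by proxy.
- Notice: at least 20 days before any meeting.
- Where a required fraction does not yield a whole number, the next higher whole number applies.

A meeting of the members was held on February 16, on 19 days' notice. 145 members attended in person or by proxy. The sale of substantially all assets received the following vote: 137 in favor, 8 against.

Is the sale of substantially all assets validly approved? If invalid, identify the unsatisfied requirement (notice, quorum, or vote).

Notice: 19 days given; 20 required. Not satisfied.
Quorum: 10% of 1,443 = 144.30, rounded up to 145; 145 present. Satisfied.
Vote: requires two-thirds of those present (145); 2/3 of 145 = 96.67, rounded up to 97, so 97 needed; 137 in favor. Satisfied.

Invalid — notice requirement not satisfied.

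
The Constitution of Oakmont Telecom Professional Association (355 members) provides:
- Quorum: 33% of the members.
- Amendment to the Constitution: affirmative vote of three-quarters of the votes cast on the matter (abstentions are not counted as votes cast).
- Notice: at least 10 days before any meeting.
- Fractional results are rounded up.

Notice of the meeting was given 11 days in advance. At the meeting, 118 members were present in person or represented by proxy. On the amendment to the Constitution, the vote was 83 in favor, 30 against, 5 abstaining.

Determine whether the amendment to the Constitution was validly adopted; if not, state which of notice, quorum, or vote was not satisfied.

Invalid — vote requirement not satisfied.

Notice: 11 days given; 10 required. Satisfied.
Quorum: 33% of 355 = 117.15, rounded up to 118; 118 present. Satisfied.
Vote: requires three-fourths of the votes cast (118 − 5 abstaining = 113); 3/4 of 113 = 84.75, rounded up to 85, so 85 needed; 83 in favor. Not satisfied.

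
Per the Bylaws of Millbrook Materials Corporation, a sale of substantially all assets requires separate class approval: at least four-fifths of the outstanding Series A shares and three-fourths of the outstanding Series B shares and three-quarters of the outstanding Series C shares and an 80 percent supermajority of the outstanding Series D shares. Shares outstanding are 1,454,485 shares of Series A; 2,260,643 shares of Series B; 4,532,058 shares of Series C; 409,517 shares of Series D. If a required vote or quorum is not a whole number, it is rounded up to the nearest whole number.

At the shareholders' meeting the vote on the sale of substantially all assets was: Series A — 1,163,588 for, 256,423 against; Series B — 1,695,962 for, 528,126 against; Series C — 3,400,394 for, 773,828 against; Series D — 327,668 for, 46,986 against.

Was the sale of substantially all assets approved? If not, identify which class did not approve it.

Approved — every class gave the required vote.

Series A: 4/5 of 1454485 = 1163588; 1,163,588 required, 1,163,588 in favor — approved.
Series B: 3/4 of 2260643 = 1695482.25, rounded up to 1695483; 1,695,483 required, 1,695,962 in favor — approved.
Series C: 3/4 of 4532058 = 3399043.50, rounded up to 3399044; 3,399,044 required, 3,400,394 in favor — approved.
Series D: 4/5 of 409517 = 327613.60, rounded up to 327614; 327,614 required, 327,668 in favor — approved.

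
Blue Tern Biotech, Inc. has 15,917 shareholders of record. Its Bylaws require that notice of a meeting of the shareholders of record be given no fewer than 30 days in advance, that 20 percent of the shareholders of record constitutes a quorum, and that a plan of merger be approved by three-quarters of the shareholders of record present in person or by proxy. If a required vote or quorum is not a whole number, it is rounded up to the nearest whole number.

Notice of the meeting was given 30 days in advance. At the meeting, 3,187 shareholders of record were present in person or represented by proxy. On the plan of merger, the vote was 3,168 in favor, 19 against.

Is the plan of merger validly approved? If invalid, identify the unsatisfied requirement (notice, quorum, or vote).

Notice: 30 days given; 30 required. Satisfied.
Quorum: 20% of 15,917 = 3,183.40, rounded up to 3,184; 3,187 present. Satisfied.
Vote: requires three-fourths of those present (3,187); 3/4 of 3187 = 2390.25, rounded up to 2391, so 2,391 needed; 3,168 in favor. Satisfied.

Valid — all requirements satisfied.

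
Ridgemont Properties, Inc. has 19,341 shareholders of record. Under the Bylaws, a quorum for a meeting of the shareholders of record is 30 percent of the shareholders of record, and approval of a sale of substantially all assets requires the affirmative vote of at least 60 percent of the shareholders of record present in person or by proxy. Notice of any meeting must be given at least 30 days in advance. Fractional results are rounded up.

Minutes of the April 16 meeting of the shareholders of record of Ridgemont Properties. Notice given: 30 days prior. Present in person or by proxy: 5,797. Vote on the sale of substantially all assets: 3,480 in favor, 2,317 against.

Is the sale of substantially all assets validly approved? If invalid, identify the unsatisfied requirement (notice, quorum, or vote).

Notice: 30 days given; 30 required. Satisfied.
Quorum: 30% of 19,341 = 5,802.30, rounded up to 5,803; 5,797 present. Not satisfied.
Vote: requires three-fifths of those present (5,797); 3/5 of 5797 = 3478.20, rounded up to 3479, so 3,479 needed; 3,480 in favor. Satisfied.

Invalid — quorum requirement not satisfied.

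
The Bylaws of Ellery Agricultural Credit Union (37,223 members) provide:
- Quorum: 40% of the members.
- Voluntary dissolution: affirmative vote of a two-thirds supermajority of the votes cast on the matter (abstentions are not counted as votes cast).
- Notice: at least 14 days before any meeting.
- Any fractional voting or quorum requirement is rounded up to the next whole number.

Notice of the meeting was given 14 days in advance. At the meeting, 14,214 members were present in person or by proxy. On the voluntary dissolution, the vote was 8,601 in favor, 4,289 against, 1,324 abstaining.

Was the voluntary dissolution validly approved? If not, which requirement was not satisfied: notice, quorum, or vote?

Invalid — quorum requirement not satisfied.

Notice: 14 days given; 14 required. Satisfied.
Quorum: 40% of 37,223 = 14,889.20, rounded up to 14,890; 14,214 present. Not satisfied.
Vote: requires two-thirds of the votes cast (14,214 − 1,324 abstaining = 12,890); 2/3 of 12890 = 8593.33, rounded up to 8594, so 8,594 needed; 8,601 in favor. Satisfied.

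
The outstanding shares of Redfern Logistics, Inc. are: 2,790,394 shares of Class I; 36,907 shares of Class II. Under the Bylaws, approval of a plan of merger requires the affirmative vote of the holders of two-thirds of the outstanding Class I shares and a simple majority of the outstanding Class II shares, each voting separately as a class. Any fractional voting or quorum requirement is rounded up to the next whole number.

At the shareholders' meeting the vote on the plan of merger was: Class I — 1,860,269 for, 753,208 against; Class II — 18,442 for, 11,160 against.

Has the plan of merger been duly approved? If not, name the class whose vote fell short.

Not approved — the Class II shares did not give the required vote.

Class I: 2/3 of 2790394 = 1860262.67, rounded up to 1860263; 1,860,263 required, 1,860,269 in favor — approved.
Class II: a majority of 36907 is 18454; 18,454 required, 18,442 in favor — not approved.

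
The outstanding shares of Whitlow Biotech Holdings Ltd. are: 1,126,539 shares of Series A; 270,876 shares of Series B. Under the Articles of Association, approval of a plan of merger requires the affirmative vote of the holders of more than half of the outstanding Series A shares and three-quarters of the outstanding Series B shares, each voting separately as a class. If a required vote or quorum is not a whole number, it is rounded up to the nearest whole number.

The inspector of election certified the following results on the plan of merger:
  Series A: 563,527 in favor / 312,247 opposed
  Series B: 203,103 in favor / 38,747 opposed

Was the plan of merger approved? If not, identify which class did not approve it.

Not approved — the Series B shares did not give the required vote.

Series A: a majority of 1126539 is 563270; 563,270 required, 563,527 in favor — approved.
Series B: 3/4 of 270876 = 203157; 203,157 required, 203,103 in favor — not approved.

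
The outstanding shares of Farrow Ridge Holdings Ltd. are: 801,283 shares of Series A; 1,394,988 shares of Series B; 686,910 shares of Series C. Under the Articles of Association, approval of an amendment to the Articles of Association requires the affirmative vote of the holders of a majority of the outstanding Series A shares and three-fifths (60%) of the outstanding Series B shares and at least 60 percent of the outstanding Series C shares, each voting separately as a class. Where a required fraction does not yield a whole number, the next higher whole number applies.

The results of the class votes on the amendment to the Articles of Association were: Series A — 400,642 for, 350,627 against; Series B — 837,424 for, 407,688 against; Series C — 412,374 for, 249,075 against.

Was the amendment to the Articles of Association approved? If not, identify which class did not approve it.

Approved — every class gave the required vote.

Series A: a majority of 801283 is 400642; 400,642 required, 400,642 in favor — approved.
Series B: 3/5 of 1394988 = 836992.80, rounded up to 836993; 836,993 required, 837,424 in favor — approved.
Series C: 3/5 of 686910 = 412146; 412,146 required, 412,374 in favor — approved.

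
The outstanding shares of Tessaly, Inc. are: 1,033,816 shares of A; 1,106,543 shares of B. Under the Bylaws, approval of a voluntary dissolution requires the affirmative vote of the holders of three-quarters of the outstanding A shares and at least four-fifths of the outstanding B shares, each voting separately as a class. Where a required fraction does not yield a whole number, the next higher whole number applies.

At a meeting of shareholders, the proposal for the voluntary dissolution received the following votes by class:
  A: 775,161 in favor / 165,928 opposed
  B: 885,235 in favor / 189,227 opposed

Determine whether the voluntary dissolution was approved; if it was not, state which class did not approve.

A: 3/4 of 1033816 = 775362; 775,362 required, 775,161 in favor — not approved.
B: 4/5 of 1106543 = 885234.40, rounded up to 885235; 885,235 required, 885,235 in favor — approved.

Not approved — the A shares did not give the required vote.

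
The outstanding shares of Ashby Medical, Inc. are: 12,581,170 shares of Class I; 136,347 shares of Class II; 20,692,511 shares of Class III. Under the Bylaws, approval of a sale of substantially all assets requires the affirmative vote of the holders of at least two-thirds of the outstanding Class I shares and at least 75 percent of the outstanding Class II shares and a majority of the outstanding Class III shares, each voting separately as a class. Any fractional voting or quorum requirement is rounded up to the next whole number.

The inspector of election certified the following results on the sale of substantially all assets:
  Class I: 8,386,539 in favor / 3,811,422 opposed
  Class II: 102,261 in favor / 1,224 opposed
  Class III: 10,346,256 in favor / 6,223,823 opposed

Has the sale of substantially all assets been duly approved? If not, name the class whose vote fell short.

Not approved — the Class I shares did not give the required vote.

Class I: 2/3 of 12581170 = 8387446.67, rounded up to 8387447; 8,387,447 required, 8,386,539 in favor — not approved.
Class II: 3/4 of 136347 = 102260.25, rounded up to 102261; 102,261 required, 102,261 in favor — approved.
Class III: a majority of 20692511 is 10346256; 10,346,256 required, 10,346,256 in favor — approved.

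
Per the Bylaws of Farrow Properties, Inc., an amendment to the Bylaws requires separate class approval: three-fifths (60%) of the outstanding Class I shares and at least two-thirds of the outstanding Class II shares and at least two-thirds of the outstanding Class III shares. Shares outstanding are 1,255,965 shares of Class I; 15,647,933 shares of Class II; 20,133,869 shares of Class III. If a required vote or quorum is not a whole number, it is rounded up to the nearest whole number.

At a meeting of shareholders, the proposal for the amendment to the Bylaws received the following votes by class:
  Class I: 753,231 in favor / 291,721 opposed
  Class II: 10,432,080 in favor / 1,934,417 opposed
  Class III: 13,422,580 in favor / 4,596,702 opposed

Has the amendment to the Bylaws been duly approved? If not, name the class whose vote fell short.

Class I: 3/5 of 1255965 = 753579; 753,579 required, 753,231 in favor — not approved.
Class II: 2/3 of 15647933 = 10431955.33, rounded up to 10431956; 10,431,956 required, 10,432,080 in favor — approved.
Class III: 2/3 of 20133869 = 13422579.33, rounded up to 13422580; 13,422,580 required, 13,422,580 in favor — approved.

Not approved — the Class I shares did not give the required vote.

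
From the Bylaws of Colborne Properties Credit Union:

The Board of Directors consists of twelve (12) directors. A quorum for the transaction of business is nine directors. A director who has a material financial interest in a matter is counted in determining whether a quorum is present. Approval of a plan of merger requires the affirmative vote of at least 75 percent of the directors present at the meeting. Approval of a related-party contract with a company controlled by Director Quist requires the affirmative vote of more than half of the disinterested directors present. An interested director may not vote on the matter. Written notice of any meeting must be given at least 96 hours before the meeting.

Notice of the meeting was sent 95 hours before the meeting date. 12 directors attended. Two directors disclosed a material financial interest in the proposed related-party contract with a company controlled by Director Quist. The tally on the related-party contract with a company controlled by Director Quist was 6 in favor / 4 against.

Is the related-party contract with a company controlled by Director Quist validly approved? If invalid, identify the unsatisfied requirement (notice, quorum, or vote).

Invalid — notice requirement not satisfied.

Notice: 95 hours given; 96 required (95 < 96). Not satisfied.
Quorum: 12 present (interested directors count toward quorum); quorum is 9. Satisfied.
Vote: the related-party contract with a company controlled by Director Quist requires a majority of the disinterested directors present (12 − 2 = 10). A majority of 10 is 6, so 6 affirmative votes are needed; 6 voted in favor. Satisfied.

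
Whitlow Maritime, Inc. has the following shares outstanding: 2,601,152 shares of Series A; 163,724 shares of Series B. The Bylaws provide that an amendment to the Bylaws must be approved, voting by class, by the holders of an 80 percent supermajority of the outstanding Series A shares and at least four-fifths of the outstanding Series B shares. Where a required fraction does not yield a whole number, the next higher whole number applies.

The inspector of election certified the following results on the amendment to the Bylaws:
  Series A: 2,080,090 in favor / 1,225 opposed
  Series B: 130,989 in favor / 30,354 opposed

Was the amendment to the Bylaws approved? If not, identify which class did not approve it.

Not approved — the Series A shares did not give the required vote.

Series A: 4/5 of 2601152 = 2080921.60, rounded up to 2080922; 2,080,922 required, 2,080,090 in favor — not approved.
Series B: 4/5 of 163724 = 130979.20, rounded up to 130980; 130,980 required, 130,989 in favor — approved.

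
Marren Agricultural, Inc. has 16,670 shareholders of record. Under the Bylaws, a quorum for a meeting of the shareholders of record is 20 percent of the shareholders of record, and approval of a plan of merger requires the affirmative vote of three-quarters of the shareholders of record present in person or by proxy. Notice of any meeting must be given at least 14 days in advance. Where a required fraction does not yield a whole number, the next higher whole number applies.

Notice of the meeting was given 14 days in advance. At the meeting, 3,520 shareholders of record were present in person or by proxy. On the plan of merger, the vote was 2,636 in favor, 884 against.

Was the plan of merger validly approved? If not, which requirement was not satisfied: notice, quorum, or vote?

Notice: 14 days given; 14 required. Satisfied.
Quorum: 20% of 16,670 = 3,334; 3,520 present. Satisfied.
Vote: requires three-fourths of those present (3,520); 3/4 of 3520 = 2640, so 2,640 needed; 2,636 in favor. Not satisfied.

Invalid — vote requirement not satisfied.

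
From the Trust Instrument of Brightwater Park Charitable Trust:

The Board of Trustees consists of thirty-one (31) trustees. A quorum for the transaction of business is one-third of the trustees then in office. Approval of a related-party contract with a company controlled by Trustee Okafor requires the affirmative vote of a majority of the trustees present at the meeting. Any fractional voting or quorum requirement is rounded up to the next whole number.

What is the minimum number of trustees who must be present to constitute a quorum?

1/3 of 31 = 10.33, rounded up to 11.

11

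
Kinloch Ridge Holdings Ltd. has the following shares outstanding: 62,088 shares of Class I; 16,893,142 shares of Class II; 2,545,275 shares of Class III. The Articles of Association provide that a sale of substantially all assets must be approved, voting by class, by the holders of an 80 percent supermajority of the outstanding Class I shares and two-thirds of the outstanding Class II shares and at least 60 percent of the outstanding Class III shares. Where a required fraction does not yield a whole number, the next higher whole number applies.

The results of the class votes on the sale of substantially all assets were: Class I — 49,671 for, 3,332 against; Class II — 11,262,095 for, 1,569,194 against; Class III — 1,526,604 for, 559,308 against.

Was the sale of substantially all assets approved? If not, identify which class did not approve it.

Not approved — the Class III shares did not give the required vote.

Class I: 4/5 of 62088 = 49670.40, rounded up to 49671; 49,671 required, 49,671 in favor — approved.
Class II: 2/3 of 16893142 = 11262094.67, rounded up to 11262095; 11,262,095 required, 11,262,095 in favor — approved.
Class III: 3/5 of 2545275 = 1527165; 1,527,165 required, 1,526,604 in favor — not approved.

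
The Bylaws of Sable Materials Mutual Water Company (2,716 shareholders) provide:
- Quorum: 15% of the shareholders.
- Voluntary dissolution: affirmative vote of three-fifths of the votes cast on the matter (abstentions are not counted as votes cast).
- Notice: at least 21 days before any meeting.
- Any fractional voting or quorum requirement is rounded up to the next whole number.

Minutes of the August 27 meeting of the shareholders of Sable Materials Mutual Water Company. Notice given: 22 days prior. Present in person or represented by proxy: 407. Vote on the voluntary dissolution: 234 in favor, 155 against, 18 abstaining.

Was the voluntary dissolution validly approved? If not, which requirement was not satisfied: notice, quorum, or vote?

Invalid — quorum requirement not satisfied.

Notice: 22 days given; 21 required. Satisfied.
Quorum: 15% of 2,716 = 407.40, rounded up to 408; 407 present. Not satisfied.
Vote: requires three-fifths of the votes cast (407 − 18 abstaining = 389); 3/5 of 389 = 233.40, rounded up to 234, so 234 needed; 234 in favor. Satisfied.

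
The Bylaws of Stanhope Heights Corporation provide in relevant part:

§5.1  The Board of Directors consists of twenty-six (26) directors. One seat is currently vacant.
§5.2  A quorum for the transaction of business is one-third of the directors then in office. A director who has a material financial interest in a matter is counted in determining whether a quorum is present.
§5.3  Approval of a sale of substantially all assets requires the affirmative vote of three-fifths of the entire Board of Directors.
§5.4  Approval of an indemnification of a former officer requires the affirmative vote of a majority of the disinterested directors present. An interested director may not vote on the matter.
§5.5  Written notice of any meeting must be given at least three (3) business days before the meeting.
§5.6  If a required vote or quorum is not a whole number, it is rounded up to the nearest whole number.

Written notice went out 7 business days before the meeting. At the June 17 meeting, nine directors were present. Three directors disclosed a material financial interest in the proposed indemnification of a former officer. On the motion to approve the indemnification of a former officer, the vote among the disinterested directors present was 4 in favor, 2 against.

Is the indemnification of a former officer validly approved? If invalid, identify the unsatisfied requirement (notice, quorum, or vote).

Notice: 7 business days given; 3 required (7 ≥ 3). Satisfied.
Quorum: 9 present (interested directors count toward quorum); quorum is 9. Satisfied.
Vote: the indemnification of a former officer requires a majority of the disinterested directors present (9 − 3 = 6). A majority of 6 is 4, so 4 affirmative votes are needed; 4 voted in favor. Satisfied.

Valid — all requirements satisfied.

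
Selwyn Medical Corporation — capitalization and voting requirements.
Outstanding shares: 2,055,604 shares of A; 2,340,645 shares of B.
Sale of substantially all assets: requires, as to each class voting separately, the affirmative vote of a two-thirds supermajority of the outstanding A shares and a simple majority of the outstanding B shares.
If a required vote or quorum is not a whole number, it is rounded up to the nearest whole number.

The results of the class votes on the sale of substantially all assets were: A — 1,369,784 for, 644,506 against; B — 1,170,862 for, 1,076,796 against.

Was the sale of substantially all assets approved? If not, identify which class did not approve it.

Not approved — the A shares did not give the required vote.

A: 2/3 of 2055604 = 1370402.67, rounded up to 1370403; 1,370,403 required, 1,369,784 in favor — not approved.
B: a majority of 2340645 is 1170323; 1,170,323 required, 1,170,862 in favor — approved.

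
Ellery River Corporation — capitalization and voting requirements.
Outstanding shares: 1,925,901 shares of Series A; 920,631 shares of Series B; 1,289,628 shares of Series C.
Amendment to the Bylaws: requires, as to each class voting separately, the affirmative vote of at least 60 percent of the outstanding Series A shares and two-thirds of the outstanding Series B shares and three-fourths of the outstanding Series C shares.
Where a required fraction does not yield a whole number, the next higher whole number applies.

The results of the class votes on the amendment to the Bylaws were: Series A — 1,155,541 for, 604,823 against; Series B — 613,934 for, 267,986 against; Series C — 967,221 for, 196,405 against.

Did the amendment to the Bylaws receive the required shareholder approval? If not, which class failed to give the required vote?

Series A: 3/5 of 1925901 = 1155540.60, rounded up to 1155541; 1,155,541 required, 1,155,541 in favor — approved.
Series B: 2/3 of 920631 = 613754; 613,754 required, 613,934 in favor — approved.
Series C: 3/4 of 1289628 = 967221; 967,221 required, 967,221 in favor — approved.

Approved — every class gave the required vote.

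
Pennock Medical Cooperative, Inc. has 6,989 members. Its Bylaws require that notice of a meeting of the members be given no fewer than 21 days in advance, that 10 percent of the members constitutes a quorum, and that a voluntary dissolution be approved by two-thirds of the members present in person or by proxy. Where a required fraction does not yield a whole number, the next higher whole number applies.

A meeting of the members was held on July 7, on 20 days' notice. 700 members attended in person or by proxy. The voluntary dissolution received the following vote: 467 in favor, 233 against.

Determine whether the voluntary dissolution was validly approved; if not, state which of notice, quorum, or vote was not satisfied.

Notice: 20 days given; 21 required. Not satisfied.
Quorum: 10% of 6,989 = 698.90, rounded up to 699; 700 present. Satisfied.
Vote: requires two-thirds of those present (700); 2/3 of 700 = 466.67, rounded up to 467, so 467 needed; 467 in favor. Satisfied.

Invalid — notice requirement not satisfied.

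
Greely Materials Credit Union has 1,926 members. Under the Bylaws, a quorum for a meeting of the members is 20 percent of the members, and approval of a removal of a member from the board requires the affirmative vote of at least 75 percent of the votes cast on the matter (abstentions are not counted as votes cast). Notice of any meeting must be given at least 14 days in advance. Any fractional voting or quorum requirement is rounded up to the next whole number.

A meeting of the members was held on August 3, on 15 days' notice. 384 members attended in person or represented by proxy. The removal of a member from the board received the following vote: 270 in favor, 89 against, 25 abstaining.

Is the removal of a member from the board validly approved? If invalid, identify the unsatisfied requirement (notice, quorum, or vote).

Invalid — quorum requirement not satisfied.

Notice: 15 days given; 14 required. Satisfied.
Quorum: 20% of 1,926 = 385.20, rounded up to 386; 384 present. Not satisfied.
Vote: requires three-fourths of the votes cast (384 − 25 abstaining = 359); 3/4 of 359 = 269.25, rounded up to 270, so 270 needed; 270 in favor. Satisfied.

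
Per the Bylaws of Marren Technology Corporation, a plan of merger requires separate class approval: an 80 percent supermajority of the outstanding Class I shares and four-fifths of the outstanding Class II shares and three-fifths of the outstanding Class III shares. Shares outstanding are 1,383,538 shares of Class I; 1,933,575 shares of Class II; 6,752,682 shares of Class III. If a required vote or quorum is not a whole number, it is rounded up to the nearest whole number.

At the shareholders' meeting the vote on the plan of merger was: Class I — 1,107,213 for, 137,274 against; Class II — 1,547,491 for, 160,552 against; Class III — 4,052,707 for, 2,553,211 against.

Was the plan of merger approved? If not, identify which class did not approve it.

Approved — every class gave the required vote.

Class I: 4/5 of 1383538 = 1106830.40, rounded up to 1106831; 1,106,831 required, 1,107,213 in favor — approved.
Class II: 4/5 of 1933575 = 1546860; 1,546,860 required, 1,547,491 in favor — approved.
Class III: 3/5 of 6752682 = 4051609.20, rounded up to 4051610; 4,051,610 required, 4,052,707 in favor — approved.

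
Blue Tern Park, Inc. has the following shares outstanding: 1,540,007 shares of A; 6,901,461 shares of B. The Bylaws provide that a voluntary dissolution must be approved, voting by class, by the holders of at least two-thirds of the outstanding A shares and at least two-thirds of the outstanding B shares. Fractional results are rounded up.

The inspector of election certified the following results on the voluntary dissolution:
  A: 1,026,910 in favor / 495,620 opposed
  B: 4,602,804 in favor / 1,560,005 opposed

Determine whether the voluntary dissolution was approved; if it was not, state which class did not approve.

A: 2/3 of 1540007 = 1026671.33, rounded up to 1026672; 1,026,672 required, 1,026,910 in favor — approved.
B: 2/3 of 6901461 = 4600974; 4,600,974 required, 4,602,804 in favor — approved.

Approved — every class gave the required vote.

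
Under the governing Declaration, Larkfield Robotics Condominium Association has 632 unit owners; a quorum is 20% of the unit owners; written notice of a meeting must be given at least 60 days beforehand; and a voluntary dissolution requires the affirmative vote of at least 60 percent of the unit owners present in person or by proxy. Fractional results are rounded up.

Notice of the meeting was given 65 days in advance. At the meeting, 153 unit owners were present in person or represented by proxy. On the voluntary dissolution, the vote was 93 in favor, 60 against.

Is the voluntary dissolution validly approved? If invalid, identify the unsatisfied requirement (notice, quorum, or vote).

Valid — all requirements satisfied.

Notice: 65 days given; 60 required. Satisfied.
Quorum: 20% of 632 = 126.40, rounded up to 127; 153 present. Satisfied.
Vote: requires three-fifths of those present (153); 3/5 of 153 = 91.80, rounded up to 92, so 92 needed; 93 in favor. Satisfied.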